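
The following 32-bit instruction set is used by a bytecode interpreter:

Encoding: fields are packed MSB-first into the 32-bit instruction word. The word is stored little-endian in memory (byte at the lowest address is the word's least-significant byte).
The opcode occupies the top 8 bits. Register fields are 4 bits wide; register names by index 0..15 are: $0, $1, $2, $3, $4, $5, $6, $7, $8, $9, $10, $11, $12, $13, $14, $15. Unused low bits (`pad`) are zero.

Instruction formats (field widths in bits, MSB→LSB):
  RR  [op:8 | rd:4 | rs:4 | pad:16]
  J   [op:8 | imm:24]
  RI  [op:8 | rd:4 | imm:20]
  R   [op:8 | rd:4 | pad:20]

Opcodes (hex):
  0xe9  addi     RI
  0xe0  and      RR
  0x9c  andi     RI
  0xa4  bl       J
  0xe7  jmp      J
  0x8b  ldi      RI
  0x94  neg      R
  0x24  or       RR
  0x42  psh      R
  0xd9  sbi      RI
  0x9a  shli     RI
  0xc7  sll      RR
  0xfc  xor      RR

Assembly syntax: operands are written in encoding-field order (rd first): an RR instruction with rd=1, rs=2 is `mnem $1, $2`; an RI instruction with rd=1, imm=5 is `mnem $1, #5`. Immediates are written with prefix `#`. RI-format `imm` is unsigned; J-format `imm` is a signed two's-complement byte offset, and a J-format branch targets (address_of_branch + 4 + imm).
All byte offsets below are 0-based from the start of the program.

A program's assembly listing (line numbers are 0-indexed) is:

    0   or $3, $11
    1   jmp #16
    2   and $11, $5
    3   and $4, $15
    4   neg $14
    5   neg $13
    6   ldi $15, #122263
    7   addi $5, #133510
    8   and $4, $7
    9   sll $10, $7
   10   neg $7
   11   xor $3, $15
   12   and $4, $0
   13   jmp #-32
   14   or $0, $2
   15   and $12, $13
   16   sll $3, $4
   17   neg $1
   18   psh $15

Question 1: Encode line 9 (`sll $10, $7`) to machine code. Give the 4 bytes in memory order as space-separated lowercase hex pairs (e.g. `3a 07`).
00 00 a7 c7

L9: sll op=0xc7:8|rd=10:4|rs=7:4|pad=0:16 ⇒ 0xc7a70000 ⇒ little 00 00 a7 c7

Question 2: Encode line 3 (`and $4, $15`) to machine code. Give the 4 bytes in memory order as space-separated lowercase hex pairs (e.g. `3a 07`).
00 00 4f e0

3. and fields op=0xe0:8|rd=4:4|rs=15:4|pad=0:16 → word e04f0000h → 00 00 4f e0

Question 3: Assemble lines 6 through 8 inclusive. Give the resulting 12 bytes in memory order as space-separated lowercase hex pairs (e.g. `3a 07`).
L6: ldi op=0x8b:8|rd=15:4|imm=122263:20 ⇒ 0x8bf1dd97 ⇒ little 97 dd f1 8b
L7: addi op=0xe9:8|rd=5:4|imm=133510:20 ⇒ 0xe9520986 ⇒ little 86 09 52 e9
L8: and op=0xe0:8|rd=4:4|rs=7:4|pad=0:16 ⇒ 0xe0470000 ⇒ little 00 00 47 e0

97 dd f1 8b 86 09 52 e9 00 00 47 e0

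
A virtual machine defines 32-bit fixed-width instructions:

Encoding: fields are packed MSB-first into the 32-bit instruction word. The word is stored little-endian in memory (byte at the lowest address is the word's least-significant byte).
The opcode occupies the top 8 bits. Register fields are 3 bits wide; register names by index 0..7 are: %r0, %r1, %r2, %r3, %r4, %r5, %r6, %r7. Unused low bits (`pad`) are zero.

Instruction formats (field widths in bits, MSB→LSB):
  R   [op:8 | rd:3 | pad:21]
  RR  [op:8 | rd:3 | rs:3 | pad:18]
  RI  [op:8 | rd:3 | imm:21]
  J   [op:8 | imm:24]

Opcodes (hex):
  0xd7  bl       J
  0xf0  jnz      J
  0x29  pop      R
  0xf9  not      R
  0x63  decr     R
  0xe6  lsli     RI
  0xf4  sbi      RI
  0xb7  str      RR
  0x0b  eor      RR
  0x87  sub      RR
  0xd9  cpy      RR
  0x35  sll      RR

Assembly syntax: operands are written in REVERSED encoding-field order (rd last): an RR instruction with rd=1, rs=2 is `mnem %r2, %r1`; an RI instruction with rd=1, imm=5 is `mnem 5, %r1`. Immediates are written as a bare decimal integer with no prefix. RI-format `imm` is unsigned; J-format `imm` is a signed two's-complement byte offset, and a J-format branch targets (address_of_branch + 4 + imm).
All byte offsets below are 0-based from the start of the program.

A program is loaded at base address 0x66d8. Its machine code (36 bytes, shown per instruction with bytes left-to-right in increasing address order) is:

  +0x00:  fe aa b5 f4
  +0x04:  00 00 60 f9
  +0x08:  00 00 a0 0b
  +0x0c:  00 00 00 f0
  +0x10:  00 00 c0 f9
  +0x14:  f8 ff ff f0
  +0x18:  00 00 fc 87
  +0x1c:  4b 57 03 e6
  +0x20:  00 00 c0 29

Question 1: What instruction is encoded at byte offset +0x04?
@+04  little-endian(00 00 60 f9) = 0xf9600000
  op=0xf9600000>>24=0xf9 ⇒ not (R)
  rd@[23:21]=0x3 ⇒ %r3

not %r3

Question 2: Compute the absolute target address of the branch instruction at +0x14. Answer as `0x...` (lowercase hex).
0x66e8

[14] f8 ff ff f0 → 0xf0fffff8
  opcode bits[31:24]=0xf0: jnz/J
  imm: (w>>0)&0xffffff=0xfffff8 (s24→-8) → -8
  target = base 0x66d8 + off 0x14 + 4 + imm -8 = 0x66e8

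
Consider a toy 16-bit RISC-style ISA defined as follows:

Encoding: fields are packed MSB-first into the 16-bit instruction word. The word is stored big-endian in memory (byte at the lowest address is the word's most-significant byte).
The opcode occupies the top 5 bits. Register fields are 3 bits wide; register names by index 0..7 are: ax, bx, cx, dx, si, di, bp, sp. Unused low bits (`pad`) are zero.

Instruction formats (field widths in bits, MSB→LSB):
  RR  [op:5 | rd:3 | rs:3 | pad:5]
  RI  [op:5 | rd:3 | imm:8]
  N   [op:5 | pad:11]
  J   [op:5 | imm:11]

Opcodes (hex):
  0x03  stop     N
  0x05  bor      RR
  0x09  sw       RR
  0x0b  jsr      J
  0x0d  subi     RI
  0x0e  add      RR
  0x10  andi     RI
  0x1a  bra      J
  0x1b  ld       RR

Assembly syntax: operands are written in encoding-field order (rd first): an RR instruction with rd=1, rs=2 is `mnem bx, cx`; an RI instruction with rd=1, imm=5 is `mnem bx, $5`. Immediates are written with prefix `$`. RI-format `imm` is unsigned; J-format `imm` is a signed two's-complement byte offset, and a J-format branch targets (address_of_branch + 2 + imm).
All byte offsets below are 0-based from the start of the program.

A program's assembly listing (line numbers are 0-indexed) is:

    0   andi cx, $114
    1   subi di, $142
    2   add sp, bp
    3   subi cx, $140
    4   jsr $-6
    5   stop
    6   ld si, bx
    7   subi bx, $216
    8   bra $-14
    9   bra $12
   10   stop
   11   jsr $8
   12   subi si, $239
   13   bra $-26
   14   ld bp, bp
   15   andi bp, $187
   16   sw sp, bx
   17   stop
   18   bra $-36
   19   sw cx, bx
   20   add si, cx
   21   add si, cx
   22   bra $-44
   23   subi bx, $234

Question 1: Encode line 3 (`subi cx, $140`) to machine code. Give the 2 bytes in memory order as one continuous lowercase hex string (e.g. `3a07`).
6a8c

line 3 (subi): pack op=0xd:5|rd=2:3|imm=140:8 = 0x6a8c; big→ 6a 8c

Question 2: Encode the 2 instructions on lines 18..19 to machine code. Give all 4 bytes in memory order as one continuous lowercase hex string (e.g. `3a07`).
L18: bra op=0x1a:5|imm=-36:11 ⇒ 0xd7dc ⇒ big d7 dc
L19: sw op=0x9:5|rd=2:3|rs=1:3|pad=0:5 ⇒ 0x4a20 ⇒ big 4a 20

d7dc4a20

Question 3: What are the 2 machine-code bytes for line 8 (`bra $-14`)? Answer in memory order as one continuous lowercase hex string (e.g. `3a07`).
d7f2

L8: bra op=0x1a:5|imm=-14:11 ⇒ 0xd7f2 ⇒ big d7 f2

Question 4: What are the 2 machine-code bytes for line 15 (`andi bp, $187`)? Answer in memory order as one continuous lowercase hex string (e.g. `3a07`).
86bb

L15: andi op=0x10:5|rd=6:3|imm=187:8 ⇒ 0x86bb ⇒ big 86 bb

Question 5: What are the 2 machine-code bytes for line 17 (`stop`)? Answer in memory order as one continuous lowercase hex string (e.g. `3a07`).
line 17 (stop): pack op=0x3:5|pad=0:11 = 0x1800; big→ 18 00

1800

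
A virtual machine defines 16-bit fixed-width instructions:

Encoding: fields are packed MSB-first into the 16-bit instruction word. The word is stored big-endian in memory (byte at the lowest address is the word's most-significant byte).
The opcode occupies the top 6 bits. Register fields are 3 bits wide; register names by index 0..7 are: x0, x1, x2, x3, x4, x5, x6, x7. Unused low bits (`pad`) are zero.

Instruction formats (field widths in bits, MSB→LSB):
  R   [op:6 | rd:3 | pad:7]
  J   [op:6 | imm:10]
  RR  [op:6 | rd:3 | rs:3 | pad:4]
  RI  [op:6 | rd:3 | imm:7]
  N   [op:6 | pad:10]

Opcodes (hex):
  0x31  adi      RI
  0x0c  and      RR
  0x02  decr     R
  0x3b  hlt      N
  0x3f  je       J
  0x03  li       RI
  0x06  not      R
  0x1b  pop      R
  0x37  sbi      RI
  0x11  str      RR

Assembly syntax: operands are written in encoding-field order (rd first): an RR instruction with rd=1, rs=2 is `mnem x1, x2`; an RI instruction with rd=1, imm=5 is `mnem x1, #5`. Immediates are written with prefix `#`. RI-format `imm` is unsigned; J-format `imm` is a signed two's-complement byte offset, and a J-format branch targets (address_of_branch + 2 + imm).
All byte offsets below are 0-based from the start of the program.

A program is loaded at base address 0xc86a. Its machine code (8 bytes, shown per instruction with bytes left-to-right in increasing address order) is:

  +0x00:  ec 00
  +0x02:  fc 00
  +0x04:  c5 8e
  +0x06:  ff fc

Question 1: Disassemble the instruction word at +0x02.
je #0

+0x02: fc 00 ⇒ word 0xfc00 (big)
  op=0xfc00>>10=0x3f ⇒ je (J)
  imm: (w>>0)&0x3ff=0x0 → #0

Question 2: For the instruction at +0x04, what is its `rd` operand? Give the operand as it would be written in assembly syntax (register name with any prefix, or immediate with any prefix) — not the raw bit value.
x3

[04] c5 8e → 0xc58e
  opcode bits[15:10]=0x31: adi/RI
  rd@[9:7]=0x3 ⇒ x3
  imm@[6:0]=0xe ⇒ #14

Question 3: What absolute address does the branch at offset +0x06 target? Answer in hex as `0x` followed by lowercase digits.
0xc86e

[06] ff fc → 0xfffc
  opcode bits[15:10]=0x3f: je/J
  imm: (w>>0)&0x3ff=0x3fc (s10→-4) → #-4
  target = base 0xc86a + off 0x06 + 2 + imm -4 = 0xc86e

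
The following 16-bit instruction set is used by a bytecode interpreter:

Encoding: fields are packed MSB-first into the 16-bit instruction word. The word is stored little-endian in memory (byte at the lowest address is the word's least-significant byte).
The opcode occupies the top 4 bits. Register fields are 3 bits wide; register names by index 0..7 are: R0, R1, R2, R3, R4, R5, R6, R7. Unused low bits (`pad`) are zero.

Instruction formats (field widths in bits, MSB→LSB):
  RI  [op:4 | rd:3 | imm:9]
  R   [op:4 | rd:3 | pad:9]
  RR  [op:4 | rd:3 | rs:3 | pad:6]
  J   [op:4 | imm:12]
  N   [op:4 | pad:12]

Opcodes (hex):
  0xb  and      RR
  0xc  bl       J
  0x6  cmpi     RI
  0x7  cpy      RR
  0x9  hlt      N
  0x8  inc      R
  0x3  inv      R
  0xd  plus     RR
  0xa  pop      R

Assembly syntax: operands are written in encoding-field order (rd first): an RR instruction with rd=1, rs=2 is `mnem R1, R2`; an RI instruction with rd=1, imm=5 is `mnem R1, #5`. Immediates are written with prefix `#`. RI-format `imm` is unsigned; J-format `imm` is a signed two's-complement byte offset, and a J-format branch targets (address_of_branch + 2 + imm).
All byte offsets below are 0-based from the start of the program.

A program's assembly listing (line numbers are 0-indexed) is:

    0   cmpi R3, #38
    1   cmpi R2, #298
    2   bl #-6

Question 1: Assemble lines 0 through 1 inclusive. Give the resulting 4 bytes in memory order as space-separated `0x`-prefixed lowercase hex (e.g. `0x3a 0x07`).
0x26 0x66 0x2a 0x65

line 0 (cmpi): pack op=0x6:4|rd=3:3|imm=38:9 = 0x6626; little→ 26 66
line 1 (cmpi): pack op=0x6:4|rd=2:3|imm=298:9 = 0x652a; little→ 2a 65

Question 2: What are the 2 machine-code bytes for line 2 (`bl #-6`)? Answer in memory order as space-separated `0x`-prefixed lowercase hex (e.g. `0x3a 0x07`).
0xfa 0xcf

2. bl fields op=0xc:4|imm=-6:12 → word cffah → fa cf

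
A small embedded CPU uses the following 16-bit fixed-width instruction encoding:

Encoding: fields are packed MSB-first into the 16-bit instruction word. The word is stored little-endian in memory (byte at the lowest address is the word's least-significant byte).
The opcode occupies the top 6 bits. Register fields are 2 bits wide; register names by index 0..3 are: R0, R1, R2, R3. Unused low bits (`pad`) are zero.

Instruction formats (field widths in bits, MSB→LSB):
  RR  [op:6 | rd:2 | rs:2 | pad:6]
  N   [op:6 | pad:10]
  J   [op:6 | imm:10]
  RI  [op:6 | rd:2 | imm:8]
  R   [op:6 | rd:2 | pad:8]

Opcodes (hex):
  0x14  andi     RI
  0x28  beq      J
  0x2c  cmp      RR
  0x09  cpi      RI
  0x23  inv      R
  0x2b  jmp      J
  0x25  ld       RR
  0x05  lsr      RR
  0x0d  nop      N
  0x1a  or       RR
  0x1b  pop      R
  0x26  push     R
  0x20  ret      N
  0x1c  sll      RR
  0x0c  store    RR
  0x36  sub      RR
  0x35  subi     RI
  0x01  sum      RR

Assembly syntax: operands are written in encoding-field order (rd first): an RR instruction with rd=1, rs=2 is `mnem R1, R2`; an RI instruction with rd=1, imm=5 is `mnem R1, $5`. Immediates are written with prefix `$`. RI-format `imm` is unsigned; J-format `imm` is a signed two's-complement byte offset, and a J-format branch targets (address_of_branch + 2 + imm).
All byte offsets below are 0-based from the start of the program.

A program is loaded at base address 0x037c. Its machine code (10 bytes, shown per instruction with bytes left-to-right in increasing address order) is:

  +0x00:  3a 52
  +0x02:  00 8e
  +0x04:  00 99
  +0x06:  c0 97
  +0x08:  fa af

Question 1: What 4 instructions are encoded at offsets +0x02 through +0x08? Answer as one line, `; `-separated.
inv R2; push R1; ld R3, R3; jmp $-6

+0x02: 00 8e ⇒ word 0x8e00 (little)
  op=0x8e00>>10=0x23 ⇒ inv (R)
  rd@[9:8]=0x2 ⇒ R2
+0x04: 00 99 ⇒ word 0x9900 (little)
  op=0x9900>>10=0x26 ⇒ push (R)
  rd@[9:8]=0x1 ⇒ R1
+0x06: c0 97 ⇒ word 0x97c0 (little)
  op=0x97c0>>10=0x25 ⇒ ld (RR)
  rd@[9:8]=0x3 ⇒ R3
  rs@[7:6]=0x3 ⇒ R3
+0x08: fa af ⇒ word 0xaffa (little)
  op=0xaffa>>10=0x2b ⇒ jmp (J)
  imm@[9:0]=0x3fa (s10→-6) ⇒ $-6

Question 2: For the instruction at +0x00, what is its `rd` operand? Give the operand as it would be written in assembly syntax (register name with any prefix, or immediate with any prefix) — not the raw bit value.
@+00  little-endian(3a 52) = 0x523a
  top 6b → 0x14 → andi [RI]
  rd: (w>>8)&0x3=0x2 → R2
  imm: (w>>0)&0xff=0x3a → $58

R2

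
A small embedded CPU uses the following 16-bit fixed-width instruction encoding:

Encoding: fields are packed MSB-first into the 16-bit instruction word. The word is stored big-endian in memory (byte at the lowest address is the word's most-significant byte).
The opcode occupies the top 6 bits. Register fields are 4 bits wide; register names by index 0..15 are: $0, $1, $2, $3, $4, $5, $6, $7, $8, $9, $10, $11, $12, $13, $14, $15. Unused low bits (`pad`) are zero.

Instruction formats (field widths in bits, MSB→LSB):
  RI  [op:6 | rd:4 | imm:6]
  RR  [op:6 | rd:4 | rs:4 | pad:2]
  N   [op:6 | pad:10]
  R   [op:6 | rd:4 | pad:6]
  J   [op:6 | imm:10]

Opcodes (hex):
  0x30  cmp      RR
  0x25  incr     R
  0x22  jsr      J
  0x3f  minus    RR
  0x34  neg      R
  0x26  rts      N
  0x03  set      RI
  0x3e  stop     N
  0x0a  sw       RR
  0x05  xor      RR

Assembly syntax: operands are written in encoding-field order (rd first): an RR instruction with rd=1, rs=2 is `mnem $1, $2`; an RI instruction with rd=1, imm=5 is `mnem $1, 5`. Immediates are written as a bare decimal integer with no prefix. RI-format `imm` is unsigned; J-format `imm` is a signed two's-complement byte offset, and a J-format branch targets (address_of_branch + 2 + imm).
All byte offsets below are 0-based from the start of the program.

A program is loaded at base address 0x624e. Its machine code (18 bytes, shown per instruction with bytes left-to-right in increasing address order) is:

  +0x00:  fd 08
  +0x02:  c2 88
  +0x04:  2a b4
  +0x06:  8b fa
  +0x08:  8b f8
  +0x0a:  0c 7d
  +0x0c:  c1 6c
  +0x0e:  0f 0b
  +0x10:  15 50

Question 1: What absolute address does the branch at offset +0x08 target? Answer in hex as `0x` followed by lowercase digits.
0x6250

+0x08: 8b f8 ⇒ word 0x8bf8 (big)
  opcode bits[15:10]=0x22: jsr/J
  imm@[9:0]=0x3f8 (s10→-8) ⇒ -8
  target = base 0x624e + off 0x08 + 2 + imm -8 = 0x6250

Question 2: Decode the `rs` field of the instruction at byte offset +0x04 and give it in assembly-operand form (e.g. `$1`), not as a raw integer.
$13

+0x04: 2a b4 ⇒ word 0x2ab4 (big)
  top 6b → 0xa → sw [RR]
  rd: (w>>6)&0xf=0xa → $10
  rs: (w>>2)&0xf=0xd → $13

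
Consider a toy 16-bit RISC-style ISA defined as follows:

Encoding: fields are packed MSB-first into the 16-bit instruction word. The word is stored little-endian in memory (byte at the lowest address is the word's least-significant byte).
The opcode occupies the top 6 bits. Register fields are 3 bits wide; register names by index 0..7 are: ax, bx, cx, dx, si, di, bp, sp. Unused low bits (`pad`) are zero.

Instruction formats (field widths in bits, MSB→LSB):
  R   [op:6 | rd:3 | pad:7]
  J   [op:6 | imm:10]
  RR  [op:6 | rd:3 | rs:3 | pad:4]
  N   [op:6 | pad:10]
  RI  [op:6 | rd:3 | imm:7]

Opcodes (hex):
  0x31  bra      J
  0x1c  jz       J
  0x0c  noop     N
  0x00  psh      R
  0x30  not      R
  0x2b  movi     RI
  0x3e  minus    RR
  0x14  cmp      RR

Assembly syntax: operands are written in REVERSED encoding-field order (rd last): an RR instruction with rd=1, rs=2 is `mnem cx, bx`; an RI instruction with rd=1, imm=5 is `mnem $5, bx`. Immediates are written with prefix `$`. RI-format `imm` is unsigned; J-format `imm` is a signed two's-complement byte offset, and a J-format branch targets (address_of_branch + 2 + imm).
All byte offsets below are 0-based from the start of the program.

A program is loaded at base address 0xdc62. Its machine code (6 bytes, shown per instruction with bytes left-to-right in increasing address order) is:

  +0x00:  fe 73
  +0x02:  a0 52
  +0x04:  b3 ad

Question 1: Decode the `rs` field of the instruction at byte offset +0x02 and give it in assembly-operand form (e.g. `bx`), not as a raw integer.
cx

+0x02: a0 52 ⇒ word 0x52a0 (little)
  op=0x52a0>>10=0x14 ⇒ cmp (RR)
  rd: (w>>7)&0x7=0x5 → di
  rs: (w>>4)&0x7=0x2 → cx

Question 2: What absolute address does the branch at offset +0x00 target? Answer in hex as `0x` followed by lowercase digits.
0xdc62

+0x00: fe 73 ⇒ word 0x73fe (little)
  op=0x73fe>>10=0x1c ⇒ jz (J)
  imm@[9:0]=0x3fe (s10→-2) ⇒ $-2
  target = base 0xdc62 + off 0x00 + 2 + imm -2 = 0xdc62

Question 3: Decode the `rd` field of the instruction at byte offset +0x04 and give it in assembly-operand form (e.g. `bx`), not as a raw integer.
dx

+0x04: b3 ad ⇒ word 0xadb3 (little)
  opcode bits[15:10]=0x2b: movi/RI
  [9:7] rd=3 = dx
  [6:0] imm=51 = $51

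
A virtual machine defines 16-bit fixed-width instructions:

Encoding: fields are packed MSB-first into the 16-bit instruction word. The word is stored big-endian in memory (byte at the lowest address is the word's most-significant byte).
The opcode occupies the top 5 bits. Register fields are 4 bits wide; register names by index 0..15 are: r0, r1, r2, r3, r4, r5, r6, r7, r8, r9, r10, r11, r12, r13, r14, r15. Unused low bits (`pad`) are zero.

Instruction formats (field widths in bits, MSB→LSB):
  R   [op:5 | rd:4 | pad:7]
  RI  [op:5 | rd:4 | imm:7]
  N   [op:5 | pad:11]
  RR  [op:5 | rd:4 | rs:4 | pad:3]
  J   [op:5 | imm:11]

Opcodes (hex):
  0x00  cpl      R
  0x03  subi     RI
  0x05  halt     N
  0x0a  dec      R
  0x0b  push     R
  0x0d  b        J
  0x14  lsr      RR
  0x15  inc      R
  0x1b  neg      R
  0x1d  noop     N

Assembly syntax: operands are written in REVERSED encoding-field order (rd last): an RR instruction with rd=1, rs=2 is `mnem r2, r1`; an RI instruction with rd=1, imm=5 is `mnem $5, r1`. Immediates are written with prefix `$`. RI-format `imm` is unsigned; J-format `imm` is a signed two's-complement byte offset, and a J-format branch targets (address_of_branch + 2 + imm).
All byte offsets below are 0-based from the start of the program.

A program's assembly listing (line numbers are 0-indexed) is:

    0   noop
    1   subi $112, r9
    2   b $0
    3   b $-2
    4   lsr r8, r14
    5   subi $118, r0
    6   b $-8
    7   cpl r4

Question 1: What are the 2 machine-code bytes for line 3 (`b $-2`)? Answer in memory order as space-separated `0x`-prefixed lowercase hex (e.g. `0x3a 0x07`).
3. b fields op=0xd:5|imm=-2:11 → word 6ffeh → 6f fe

0x6f 0xfe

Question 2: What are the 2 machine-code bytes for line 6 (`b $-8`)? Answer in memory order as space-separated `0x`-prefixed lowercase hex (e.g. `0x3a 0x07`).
6. b fields op=0xd:5|imm=-8:11 → word 6ff8h → 6f f8

0x6f 0xf8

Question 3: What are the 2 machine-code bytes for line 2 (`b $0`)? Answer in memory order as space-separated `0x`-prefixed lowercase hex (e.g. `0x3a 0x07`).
0x68 0x00

line 2 (b): pack op=0xd:5|imm=0:11 = 0x6800; big→ 68 00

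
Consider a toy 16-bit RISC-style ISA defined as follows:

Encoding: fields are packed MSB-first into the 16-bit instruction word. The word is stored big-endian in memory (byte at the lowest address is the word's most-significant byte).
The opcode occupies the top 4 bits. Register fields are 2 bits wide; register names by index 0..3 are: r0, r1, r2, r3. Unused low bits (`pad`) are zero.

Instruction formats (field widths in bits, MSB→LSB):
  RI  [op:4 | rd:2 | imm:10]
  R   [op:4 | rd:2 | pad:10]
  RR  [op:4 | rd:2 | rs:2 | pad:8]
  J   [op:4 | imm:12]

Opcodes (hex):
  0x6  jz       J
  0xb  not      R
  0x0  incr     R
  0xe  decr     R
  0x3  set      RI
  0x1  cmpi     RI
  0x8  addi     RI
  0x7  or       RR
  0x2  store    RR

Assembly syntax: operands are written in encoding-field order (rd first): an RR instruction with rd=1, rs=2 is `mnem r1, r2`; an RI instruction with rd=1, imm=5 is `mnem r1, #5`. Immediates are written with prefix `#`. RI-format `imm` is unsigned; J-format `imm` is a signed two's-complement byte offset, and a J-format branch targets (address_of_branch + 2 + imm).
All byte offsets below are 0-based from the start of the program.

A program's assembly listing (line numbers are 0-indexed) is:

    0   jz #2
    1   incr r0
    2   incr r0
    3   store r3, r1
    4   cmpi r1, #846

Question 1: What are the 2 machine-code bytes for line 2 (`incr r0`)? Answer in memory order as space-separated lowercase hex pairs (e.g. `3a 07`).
00 00

L2: incr op=0x0:4|rd=0:2|pad=0:10 ⇒ 0x0000 ⇒ big 00 00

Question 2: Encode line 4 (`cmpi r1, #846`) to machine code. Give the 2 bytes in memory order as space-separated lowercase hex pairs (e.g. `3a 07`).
4. cmpi fields op=0x1:4|rd=1:2|imm=846:10 → word 174eh → 17 4e

17 4e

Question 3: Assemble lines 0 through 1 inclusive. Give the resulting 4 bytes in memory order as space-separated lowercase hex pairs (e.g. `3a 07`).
L0: jz op=0x6:4|imm=2:12 ⇒ 0x6002 ⇒ big 60 02
L1: incr op=0x0:4|rd=0:2|pad=0:10 ⇒ 0x0000 ⇒ big 00 00

60 02 00 00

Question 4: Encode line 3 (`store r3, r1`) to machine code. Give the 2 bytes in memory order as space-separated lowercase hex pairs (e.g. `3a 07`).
L3: store op=0x2:4|rd=3:2|rs=1:2|pad=0:8 ⇒ 0x2d00 ⇒ big 2d 00

2d 00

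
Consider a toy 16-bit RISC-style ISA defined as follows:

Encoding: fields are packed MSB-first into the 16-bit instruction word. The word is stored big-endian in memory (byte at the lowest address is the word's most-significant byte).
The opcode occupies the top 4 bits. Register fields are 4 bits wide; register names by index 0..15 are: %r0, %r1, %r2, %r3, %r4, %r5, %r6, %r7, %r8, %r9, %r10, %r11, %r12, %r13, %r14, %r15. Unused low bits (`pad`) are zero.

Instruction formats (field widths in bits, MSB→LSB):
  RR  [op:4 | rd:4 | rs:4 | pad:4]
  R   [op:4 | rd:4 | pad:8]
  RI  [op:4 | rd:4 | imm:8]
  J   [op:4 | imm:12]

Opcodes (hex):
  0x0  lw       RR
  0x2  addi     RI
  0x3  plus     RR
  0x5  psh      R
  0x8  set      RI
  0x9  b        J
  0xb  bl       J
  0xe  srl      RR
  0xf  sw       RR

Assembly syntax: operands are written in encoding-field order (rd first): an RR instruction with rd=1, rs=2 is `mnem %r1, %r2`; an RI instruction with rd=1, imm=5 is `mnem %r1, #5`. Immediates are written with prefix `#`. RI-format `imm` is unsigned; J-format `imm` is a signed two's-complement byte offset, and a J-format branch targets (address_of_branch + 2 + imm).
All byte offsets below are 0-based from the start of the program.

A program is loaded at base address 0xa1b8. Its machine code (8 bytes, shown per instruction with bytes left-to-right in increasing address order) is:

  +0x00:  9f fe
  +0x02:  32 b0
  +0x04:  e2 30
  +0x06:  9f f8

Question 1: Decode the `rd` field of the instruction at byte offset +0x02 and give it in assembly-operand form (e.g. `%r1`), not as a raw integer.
%r2

@+02  big-endian(32 b0) = 0x32b0
  op=0x32b0>>12=0x3 ⇒ plus (RR)
  [11:8] rd=2 = %r2
  [7:4] rs=11 = %r11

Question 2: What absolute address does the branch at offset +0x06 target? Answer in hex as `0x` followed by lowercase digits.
@+06  big-endian(9f f8) = 0x9ff8
  op=0x9ff8>>12=0x9 ⇒ b (J)
  [11:0] imm=4088 (s12→-8) = #-8
  target = base 0xa1b8 + off 0x06 + 2 + imm -8 = 0xa1b8

0xa1b8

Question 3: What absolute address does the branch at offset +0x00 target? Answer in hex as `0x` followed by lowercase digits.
0xa1b8

[00] 9f fe → 0x9ffe
  top 4b → 0x9 → b [J]
  imm: (w>>0)&0xfff=0xffe (s12→-2) → #-2
  target = base 0xa1b8 + off 0x00 + 2 + imm -2 = 0xa1b8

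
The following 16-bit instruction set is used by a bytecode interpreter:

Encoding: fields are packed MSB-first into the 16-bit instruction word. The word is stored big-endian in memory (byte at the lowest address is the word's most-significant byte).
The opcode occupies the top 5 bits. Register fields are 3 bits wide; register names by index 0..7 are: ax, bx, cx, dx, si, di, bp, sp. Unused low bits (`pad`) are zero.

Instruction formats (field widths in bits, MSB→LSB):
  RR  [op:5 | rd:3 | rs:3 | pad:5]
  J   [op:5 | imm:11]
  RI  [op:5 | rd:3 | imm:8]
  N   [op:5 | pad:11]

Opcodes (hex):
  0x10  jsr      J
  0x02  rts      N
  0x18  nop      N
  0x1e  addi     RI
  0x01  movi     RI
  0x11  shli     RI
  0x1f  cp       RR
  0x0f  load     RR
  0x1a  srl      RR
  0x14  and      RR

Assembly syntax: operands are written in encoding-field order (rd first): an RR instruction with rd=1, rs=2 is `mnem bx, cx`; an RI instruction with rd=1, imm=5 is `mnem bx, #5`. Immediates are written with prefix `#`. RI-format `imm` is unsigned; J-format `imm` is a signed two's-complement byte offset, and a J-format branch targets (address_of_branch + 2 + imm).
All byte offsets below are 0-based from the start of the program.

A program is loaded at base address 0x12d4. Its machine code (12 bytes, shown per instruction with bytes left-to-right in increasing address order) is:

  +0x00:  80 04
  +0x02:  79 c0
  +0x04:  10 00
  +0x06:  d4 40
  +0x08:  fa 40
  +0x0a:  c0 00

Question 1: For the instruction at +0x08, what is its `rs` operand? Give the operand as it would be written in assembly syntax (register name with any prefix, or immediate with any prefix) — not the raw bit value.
off 0x08: read fa 40 as big → 0xfa40
  op=0xfa40>>11=0x1f ⇒ cp (RR)
  rd: (w>>8)&0x7=0x2 → cx
  rs: (w>>5)&0x7=0x2 → cx

cx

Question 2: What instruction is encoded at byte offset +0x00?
jsr #4

@+00  big-endian(80 04) = 0x8004
  top 5b → 0x10 → jsr [J]
  imm@[10:0]=0x4 ⇒ #4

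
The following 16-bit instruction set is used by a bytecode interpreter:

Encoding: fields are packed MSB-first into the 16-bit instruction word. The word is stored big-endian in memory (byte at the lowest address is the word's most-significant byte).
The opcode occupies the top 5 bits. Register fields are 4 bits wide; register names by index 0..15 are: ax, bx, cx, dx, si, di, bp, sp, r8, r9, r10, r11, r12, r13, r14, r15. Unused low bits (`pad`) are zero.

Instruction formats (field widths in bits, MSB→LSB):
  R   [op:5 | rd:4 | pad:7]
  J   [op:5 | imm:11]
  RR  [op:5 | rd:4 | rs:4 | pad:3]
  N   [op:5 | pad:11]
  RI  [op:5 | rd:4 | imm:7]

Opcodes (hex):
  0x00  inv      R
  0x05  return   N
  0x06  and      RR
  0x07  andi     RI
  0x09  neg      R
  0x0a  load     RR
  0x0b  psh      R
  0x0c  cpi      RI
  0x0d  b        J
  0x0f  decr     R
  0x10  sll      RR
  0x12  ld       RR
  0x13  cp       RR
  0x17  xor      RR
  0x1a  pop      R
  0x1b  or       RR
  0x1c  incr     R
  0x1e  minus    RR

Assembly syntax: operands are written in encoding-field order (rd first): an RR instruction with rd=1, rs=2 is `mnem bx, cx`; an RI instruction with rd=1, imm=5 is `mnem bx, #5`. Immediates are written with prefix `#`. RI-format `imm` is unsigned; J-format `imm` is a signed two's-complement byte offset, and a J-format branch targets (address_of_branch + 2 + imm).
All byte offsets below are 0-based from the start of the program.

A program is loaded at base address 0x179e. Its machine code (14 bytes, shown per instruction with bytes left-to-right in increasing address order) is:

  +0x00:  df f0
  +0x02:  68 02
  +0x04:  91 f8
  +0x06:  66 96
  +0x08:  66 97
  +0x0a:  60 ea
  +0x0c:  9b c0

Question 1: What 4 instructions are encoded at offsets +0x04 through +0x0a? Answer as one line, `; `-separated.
@+04  big-endian(91 f8) = 0x91f8
  top 5b → 0x12 → ld [RR]
  rd@[10:7]=0x3 ⇒ dx
  rs@[6:3]=0xf ⇒ r15
@+06  big-endian(66 96) = 0x6696
  top 5b → 0xc → cpi [RI]
  rd@[10:7]=0xd ⇒ r13
  imm@[6:0]=0x16 ⇒ #22
@+08  big-endian(66 97) = 0x6697
  top 5b → 0xc → cpi [RI]
  rd@[10:7]=0xd ⇒ r13
  imm@[6:0]=0x17 ⇒ #23
@+0a  big-endian(60 ea) = 0x60ea
  top 5b → 0xc → cpi [RI]
  rd@[10:7]=0x1 ⇒ bx
  imm@[6:0]=0x6a ⇒ #106

ld dx, r15; cpi r13, #22; cpi r13, #23; cpi bx, #106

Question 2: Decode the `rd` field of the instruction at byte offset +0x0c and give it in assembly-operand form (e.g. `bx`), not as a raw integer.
+0x0c: 9b c0 ⇒ word 0x9bc0 (big)
  op=0x9bc0>>11=0x13 ⇒ cp (RR)
  rd: (w>>7)&0xf=0x7 → sp
  rs: (w>>3)&0xf=0x8 → r8

sp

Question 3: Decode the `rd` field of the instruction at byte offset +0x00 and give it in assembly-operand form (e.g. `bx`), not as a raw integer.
@+00  big-endian(df f0) = 0xdff0
  op=0xdff0>>11=0x1b ⇒ or (RR)
  rd: (w>>7)&0xf=0xf → r15
  rs: (w>>3)&0xf=0xe → r14

r15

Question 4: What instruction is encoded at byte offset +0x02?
[02] 68 02 → 0x6802
  op=0x6802>>11=0xd ⇒ b (J)
  imm: (w>>0)&0x7ff=0x2 → #2

b #2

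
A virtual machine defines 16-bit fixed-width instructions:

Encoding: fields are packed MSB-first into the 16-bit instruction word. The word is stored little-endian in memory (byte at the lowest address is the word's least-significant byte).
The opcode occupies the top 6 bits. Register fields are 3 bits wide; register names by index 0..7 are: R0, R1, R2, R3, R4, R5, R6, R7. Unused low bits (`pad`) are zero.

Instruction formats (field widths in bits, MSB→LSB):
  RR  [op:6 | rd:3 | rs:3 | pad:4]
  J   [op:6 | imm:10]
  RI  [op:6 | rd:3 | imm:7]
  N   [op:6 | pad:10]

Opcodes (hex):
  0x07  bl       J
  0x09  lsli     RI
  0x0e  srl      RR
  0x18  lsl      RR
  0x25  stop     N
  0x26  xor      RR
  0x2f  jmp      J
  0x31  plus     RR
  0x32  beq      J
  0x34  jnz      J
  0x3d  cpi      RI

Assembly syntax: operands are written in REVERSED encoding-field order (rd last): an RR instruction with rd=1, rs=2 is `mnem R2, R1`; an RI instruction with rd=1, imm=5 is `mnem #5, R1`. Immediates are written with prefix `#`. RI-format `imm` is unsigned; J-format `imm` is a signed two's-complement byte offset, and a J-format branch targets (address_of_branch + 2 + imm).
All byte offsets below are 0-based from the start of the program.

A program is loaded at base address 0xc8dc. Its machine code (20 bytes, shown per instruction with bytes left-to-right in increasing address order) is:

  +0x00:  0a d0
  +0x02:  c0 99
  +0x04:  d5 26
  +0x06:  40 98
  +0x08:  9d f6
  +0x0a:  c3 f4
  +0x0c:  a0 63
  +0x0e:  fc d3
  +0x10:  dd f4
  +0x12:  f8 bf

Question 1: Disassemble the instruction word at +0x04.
lsli #85, R5

@+04  little-endian(d5 26) = 0x26d5
  top 6b → 0x9 → lsli [RI]
  [9:7] rd=5 = R5
  [6:0] imm=85 = #85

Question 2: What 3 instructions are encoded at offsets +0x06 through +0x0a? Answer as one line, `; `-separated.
xor R4, R0; cpi #29, R5; cpi #67, R1

@+06  little-endian(40 98) = 0x9840
  top 6b → 0x26 → xor [RR]
  rd: (w>>7)&0x7=0x0 → R0
  rs: (w>>4)&0x7=0x4 → R4
@+08  little-endian(9d f6) = 0xf69d
  top 6b → 0x3d → cpi [RI]
  rd: (w>>7)&0x7=0x5 → R5
  imm: (w>>0)&0x7f=0x1d → #29
@+0a  little-endian(c3 f4) = 0xf4c3
  top 6b → 0x3d → cpi [RI]
  rd: (w>>7)&0x7=0x1 → R1
  imm: (w>>0)&0x7f=0x43 → #67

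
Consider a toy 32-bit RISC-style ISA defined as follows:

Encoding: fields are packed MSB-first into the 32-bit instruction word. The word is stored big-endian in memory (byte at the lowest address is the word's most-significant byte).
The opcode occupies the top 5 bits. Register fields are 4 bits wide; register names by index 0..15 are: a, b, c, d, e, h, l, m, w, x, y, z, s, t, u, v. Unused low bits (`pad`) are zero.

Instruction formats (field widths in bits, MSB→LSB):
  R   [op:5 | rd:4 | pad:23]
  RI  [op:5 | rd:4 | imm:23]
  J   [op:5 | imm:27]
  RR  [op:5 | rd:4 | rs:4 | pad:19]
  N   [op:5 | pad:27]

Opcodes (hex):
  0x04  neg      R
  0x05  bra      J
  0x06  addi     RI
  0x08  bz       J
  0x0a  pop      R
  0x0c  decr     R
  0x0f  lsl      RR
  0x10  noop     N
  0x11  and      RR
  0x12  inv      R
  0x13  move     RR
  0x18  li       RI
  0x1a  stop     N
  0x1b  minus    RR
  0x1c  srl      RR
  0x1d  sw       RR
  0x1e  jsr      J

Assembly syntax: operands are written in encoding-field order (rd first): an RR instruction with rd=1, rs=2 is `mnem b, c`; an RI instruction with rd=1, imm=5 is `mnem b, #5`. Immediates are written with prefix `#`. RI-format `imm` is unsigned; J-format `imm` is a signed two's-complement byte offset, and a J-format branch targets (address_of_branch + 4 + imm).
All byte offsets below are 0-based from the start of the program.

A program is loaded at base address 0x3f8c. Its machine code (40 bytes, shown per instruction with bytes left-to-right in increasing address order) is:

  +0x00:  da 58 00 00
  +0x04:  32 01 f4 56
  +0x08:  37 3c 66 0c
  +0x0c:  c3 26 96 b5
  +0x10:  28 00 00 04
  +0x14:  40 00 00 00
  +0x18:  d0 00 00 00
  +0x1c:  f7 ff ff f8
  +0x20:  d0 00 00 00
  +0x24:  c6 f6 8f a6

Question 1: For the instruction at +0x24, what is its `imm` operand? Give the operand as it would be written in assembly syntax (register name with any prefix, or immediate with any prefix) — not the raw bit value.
#7770022

+0x24: c6 f6 8f a6 ⇒ word 0xc6f68fa6 (big)
  top 5b → 0x18 → li [RI]
  rd: (w>>23)&0xf=0xd → t
  imm: (w>>0)&0x7fffff=0x768fa6 → #7770022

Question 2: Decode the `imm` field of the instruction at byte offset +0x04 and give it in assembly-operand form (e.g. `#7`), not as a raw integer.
@+04  big-endian(32 01 f4 56) = 0x3201f456
  top 5b → 0x6 → addi [RI]
  [26:23] rd=4 = e
  [22:0] imm=128086 = #128086

#128086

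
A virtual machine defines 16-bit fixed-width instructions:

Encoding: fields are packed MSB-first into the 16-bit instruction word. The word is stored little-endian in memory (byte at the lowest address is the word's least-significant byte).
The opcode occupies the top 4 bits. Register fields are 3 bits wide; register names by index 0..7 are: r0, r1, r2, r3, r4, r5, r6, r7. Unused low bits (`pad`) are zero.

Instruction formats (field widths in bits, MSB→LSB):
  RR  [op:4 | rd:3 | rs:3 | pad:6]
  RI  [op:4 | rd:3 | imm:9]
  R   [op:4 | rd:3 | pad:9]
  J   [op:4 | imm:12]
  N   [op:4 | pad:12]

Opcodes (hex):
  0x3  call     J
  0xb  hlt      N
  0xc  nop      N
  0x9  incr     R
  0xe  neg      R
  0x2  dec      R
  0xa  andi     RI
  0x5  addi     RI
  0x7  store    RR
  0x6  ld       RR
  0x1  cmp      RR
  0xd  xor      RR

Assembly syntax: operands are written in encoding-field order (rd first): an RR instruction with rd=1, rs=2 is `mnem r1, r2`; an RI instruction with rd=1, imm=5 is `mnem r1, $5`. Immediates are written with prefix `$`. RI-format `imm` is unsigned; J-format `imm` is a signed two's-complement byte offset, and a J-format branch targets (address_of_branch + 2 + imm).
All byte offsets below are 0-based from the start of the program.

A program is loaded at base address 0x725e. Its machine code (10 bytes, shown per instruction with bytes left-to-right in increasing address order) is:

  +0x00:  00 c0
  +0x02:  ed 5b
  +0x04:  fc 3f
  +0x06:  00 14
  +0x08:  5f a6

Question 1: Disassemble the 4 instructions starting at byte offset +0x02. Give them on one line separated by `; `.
addi r5, $493; call $-4; cmp r2, r0; andi r3, $95

@+02  little-endian(ed 5b) = 0x5bed
  opcode bits[15:12]=0x5: addi/RI
  rd: (w>>9)&0x7=0x5 → r5
  imm: (w>>0)&0x1ff=0x1ed → $493
@+04  little-endian(fc 3f) = 0x3ffc
  opcode bits[15:12]=0x3: call/J
  imm: (w>>0)&0xfff=0xffc (s12→-4) → $-4
@+06  little-endian(00 14) = 0x1400
  opcode bits[15:12]=0x1: cmp/RR
  rd: (w>>9)&0x7=0x2 → r2
  rs: (w>>6)&0x7=0x0 → r0
@+08  little-endian(5f a6) = 0xa65f
  opcode bits[15:12]=0xa: andi/RI
  rd: (w>>9)&0x7=0x3 → r3
  imm: (w>>0)&0x1ff=0x5f → $95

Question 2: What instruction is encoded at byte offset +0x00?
nop

[00] 00 c0 → 0xc000
  top 4b → 0xc → nop [N]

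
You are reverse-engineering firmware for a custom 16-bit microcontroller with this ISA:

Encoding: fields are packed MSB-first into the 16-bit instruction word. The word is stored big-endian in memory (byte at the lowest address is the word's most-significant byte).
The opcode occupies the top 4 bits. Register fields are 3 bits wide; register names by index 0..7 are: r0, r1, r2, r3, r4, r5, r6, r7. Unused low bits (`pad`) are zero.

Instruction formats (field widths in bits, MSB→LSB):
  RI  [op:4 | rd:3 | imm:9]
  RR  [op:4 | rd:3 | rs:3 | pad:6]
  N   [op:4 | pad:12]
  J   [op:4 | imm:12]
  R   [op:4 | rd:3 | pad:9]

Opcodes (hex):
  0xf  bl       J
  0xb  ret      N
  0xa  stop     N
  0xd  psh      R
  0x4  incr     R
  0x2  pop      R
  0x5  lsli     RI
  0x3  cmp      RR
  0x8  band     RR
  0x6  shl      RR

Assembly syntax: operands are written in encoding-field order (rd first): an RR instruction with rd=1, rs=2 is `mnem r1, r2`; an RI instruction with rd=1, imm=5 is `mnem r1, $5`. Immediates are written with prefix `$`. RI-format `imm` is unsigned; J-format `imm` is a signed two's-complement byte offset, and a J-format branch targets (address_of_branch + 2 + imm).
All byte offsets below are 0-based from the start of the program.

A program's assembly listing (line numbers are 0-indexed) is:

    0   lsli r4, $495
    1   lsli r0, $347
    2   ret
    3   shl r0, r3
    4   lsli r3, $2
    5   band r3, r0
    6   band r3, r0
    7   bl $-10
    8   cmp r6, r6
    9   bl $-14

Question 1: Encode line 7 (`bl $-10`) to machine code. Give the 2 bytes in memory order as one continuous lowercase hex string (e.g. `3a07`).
L7: bl op=0xf:4|imm=-10:12 ⇒ 0xfff6 ⇒ big ff f6

fff6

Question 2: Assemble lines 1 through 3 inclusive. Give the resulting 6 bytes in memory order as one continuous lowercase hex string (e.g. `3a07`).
515bb00060c0

L1: lsli op=0x5:4|rd=0:3|imm=347:9 ⇒ 0x515b ⇒ big 51 5b
L2: ret op=0xb:4|pad=0:12 ⇒ 0xb000 ⇒ big b0 00
L3: shl op=0x6:4|rd=0:3|rs=3:3|pad=0:6 ⇒ 0x60c0 ⇒ big 60 c0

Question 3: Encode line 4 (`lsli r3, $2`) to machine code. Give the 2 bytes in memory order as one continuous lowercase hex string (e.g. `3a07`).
4. lsli fields op=0x5:4|rd=3:3|imm=2:9 → word 5602h → 56 02

5602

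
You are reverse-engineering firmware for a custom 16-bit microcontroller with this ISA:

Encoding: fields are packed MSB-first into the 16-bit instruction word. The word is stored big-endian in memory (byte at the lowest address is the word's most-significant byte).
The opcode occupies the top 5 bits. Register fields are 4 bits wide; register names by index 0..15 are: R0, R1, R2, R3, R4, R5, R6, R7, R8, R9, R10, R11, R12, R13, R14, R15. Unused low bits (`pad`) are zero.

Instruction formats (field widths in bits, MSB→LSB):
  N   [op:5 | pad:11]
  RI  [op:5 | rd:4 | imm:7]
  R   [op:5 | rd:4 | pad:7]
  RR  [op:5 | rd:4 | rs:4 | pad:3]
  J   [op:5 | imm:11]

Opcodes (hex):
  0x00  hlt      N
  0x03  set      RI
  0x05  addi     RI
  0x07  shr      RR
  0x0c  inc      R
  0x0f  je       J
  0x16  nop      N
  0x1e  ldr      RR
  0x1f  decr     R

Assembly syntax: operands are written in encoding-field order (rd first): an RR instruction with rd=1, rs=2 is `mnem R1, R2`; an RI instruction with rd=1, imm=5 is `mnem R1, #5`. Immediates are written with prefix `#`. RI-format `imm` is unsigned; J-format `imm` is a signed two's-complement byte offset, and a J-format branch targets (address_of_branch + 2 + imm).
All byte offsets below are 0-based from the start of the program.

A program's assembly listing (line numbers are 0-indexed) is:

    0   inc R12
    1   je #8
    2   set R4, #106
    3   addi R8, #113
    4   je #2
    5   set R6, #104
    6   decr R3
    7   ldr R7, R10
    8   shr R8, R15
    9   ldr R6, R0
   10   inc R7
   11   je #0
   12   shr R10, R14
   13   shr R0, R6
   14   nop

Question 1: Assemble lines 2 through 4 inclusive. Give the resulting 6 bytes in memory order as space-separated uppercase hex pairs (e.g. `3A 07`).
2. set fields op=0x3:5|rd=4:4|imm=106:7 → word 1a6ah → 1a 6a
3. addi fields op=0x5:5|rd=8:4|imm=113:7 → word 2c71h → 2c 71
4. je fields op=0xf:5|imm=2:11 → word 7802h → 78 02

1A 6A 2C 71 78 02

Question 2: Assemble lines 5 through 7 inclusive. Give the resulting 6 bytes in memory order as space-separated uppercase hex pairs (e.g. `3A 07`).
1B 68 F9 80 F3 D0

L5: set op=0x3:5|rd=6:4|imm=104:7 ⇒ 0x1b68 ⇒ big 1b 68
L6: decr op=0x1f:5|rd=3:4|pad=0:7 ⇒ 0xf980 ⇒ big f9 80
L7: ldr op=0x1e:5|rd=7:4|rs=10:4|pad=0:3 ⇒ 0xf3d0 ⇒ big f3 d0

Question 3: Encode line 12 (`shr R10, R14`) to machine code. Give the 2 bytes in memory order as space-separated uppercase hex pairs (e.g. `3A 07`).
12. shr fields op=0x7:5|rd=10:4|rs=14:4|pad=0:3 → word 3d70h → 3d 70

3D 70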